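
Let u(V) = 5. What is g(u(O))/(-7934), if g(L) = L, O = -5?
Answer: -5/7934 ≈ -0.00063020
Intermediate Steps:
g(u(O))/(-7934) = 5/(-7934) = 5*(-1/7934) = -5/7934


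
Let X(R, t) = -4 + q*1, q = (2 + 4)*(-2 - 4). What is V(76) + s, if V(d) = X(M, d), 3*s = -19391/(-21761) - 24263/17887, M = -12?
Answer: -46889821166/1167717021 ≈ -40.155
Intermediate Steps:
q = -36 (q = 6*(-6) = -36)
s = -181140326/1167717021 (s = (-19391/(-21761) - 24263/17887)/3 = (-19391*(-1/21761) - 24263*1/17887)/3 = (19391/21761 - 24263/17887)/3 = (⅓)*(-181140326/389239007) = -181140326/1167717021 ≈ -0.15512)
X(R, t) = -40 (X(R, t) = -4 - 36*1 = -4 - 36 = -40)
V(d) = -40
V(76) + s = -40 - 181140326/1167717021 = -46889821166/1167717021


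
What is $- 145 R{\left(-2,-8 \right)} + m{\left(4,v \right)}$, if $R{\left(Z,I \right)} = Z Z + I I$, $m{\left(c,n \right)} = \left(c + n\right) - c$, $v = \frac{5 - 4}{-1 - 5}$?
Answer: $- \frac{59161}{6} \approx -9860.2$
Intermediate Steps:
$v = - \frac{1}{6}$ ($v = 1 \frac{1}{-6} = 1 \left(- \frac{1}{6}\right) = - \frac{1}{6} \approx -0.16667$)
$m{\left(c,n \right)} = n$
$R{\left(Z,I \right)} = I^{2} + Z^{2}$ ($R{\left(Z,I \right)} = Z^{2} + I^{2} = I^{2} + Z^{2}$)
$- 145 R{\left(-2,-8 \right)} + m{\left(4,v \right)} = - 145 \left(\left(-8\right)^{2} + \left(-2\right)^{2}\right) - \frac{1}{6} = - 145 \left(64 + 4\right) - \frac{1}{6} = \left(-145\right) 68 - \frac{1}{6} = -9860 - \frac{1}{6} = - \frac{59161}{6}$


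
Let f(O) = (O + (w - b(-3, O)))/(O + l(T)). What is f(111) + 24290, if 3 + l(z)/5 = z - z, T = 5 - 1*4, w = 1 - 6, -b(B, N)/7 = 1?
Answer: 2331953/96 ≈ 24291.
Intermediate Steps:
b(B, N) = -7 (b(B, N) = -7*1 = -7)
w = -5
T = 1 (T = 5 - 4 = 1)
l(z) = -15 (l(z) = -15 + 5*(z - z) = -15 + 5*0 = -15 + 0 = -15)
f(O) = (2 + O)/(-15 + O) (f(O) = (O + (-5 - 1*(-7)))/(O - 15) = (O + (-5 + 7))/(-15 + O) = (O + 2)/(-15 + O) = (2 + O)/(-15 + O))
f(111) + 24290 = (2 + 111)/(-15 + 111) + 24290 = 113/96 + 24290 = 2331953/96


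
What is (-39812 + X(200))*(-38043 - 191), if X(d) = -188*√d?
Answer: 1522172008 + 71879920*√2 ≈ 1.6238e+9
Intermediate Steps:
(-39812 + X(200))*(-38043 - 191) = (-39812 - 1880*√2)*(-38043 - 191) = (-39812 - 1880*√2)*(-38234) = 1522172008 + 71879920*√2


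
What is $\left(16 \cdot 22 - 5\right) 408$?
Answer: $141576$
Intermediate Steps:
$\left(16 \cdot 22 - 5\right) 408 = \left(352 - 5\right) 408 = 347 \cdot 408 = 141576$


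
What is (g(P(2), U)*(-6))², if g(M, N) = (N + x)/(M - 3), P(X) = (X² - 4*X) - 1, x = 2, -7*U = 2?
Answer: 81/49 ≈ 1.6531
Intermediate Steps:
U = -2/7 (U = -⅐*2 = -2/7 ≈ -0.28571)
P(X) = -1 + X² - 4*X
g(M, N) = (2 + N)/(-3 + M) (g(M, N) = (N + 2)/(M - 3) = (2 + N)/(-3 + M))
(g(P(2), U)*(-6))² = (((2 - 2/7)/(-3 + (-1 + 2² - 4*2)))*(-6))² = (((12/7)/(-3 + (-1 + 4 - 8)))*(-6))² = (((12/7)/(-3 - 5))*(-6))² = (((12/7)/(-8))*(-6))² = (-⅛*12/7*(-6))² = (-3/14*(-6))² = (9/7)² = 81/49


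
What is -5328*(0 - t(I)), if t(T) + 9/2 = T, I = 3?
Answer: -7992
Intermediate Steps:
t(T) = -9/2 + T
-5328*(0 - t(I)) = -5328*(0 - (-9/2 + 3)) = -5328*(0 - 1*(-3/2)) = -5328*(0 + 3/2) = -5328*3/2 = -7992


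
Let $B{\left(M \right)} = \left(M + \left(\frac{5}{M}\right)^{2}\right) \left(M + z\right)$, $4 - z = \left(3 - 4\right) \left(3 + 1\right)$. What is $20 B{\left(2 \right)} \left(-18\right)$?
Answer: $-29700$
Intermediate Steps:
$z = 8$ ($z = 4 - \left(3 - 4\right) \left(3 + 1\right) = 4 - \left(-1\right) 4 = 4 - -4 = 4 + 4 = 8$)
$B{\left(M \right)} = \left(8 + M\right) \left(M + \frac{25}{M^{2}}\right)$ ($B{\left(M \right)} = \left(M + \left(\frac{5}{M}\right)^{2}\right) \left(M + 8\right) = \left(M + \frac{25}{M^{2}}\right) \left(8 + M\right) = \left(8 + M\right) \left(M + \frac{25}{M^{2}}\right)$)
$20 B{\left(2 \right)} \left(-18\right) = 20 \frac{200 + 25 \cdot 2 + 2^{3} \left(8 + 2\right)}{4} \left(-18\right) = 20 \frac{200 + 50 + 8 \cdot 10}{4} \left(-18\right) = 20 \frac{200 + 50 + 80}{4} \left(-18\right) = 20 \cdot \frac{1}{4} \cdot 330 \left(-18\right) = 20 \cdot \frac{165}{2} \left(-18\right) = 1650 \left(-18\right) = -29700$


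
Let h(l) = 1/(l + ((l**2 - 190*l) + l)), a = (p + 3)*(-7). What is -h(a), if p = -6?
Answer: 1/3507 ≈ 0.00028514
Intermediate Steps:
a = 21 (a = (-6 + 3)*(-7) = -3*(-7) = 21)
h(l) = 1/(l**2 - 188*l) (h(l) = 1/(l + (l**2 - 189*l)) = 1/(l**2 - 188*l))
-h(a) = -1/(21*(-188 + 21)) = -1/(21*(-167)) = -(-1)/(21*167) = -1*(-1/3507) = 1/3507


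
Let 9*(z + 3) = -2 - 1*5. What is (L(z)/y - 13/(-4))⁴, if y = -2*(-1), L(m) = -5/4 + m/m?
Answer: 390625/4096 ≈ 95.367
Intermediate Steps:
z = -34/9 (z = -3 + (-2 - 1*5)/9 = -3 + (-2 - 5)/9 = -3 + (⅑)*(-7) = -3 - 7/9 = -34/9 ≈ -3.7778)
L(m) = -¼ (L(m) = -5*¼ + 1 = -5/4 + 1 = -¼)
y = 2
(L(z)/y - 13/(-4))⁴ = (-¼/2 - 13/(-4))⁴ = (-¼*½ - 13*(-¼))⁴ = (-⅛ + 13/4)⁴ = (25/8)⁴ = 390625/4096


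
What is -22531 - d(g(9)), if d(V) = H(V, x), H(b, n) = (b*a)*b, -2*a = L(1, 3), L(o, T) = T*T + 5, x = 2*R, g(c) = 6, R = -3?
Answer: -22279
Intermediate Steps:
x = -6 (x = 2*(-3) = -6)
L(o, T) = 5 + T² (L(o, T) = T² + 5 = 5 + T²)
a = -7 (a = -(5 + 3²)/2 = -(5 + 9)/2 = -½*14 = -7)
H(b, n) = -7*b² (H(b, n) = (b*(-7))*b = (-7*b)*b = -7*b²)
d(V) = -7*V²
-22531 - d(g(9)) = -22531 - (-7)*6² = -22531 - (-7)*36 = -22531 - 1*(-252) = -22531 + 252 = -22279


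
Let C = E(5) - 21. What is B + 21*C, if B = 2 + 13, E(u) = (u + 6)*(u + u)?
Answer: 1884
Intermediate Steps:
E(u) = 2*u*(6 + u) (E(u) = (6 + u)*(2*u) = 2*u*(6 + u))
B = 15
C = 89 (C = 2*5*(6 + 5) - 21 = 2*5*11 - 21 = 110 - 21 = 89)
B + 21*C = 15 + 21*89 = 15 + 1869 = 1884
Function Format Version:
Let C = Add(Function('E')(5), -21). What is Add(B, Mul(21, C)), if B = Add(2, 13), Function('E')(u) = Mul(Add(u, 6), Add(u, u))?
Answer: 1884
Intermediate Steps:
Function('E')(u) = Mul(2, u, Add(6, u)) (Function('E')(u) = Mul(Add(6, u), Mul(2, u)) = Mul(2, u, Add(6, u)))
B = 15
C = 89 (C = Add(Mul(2, 5, Add(6, 5)), -21) = Add(Mul(2, 5, 11), -21) = Add(110, -21) = 89)
Add(B, Mul(21, C)) = Add(15, Mul(21, 89)) = Add(15, 1869) = 1884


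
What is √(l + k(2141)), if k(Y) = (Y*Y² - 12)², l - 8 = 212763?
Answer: 42*√54601103742749693 ≈ 9.8141e+9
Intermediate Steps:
l = 212771 (l = 8 + 212763 = 212771)
k(Y) = (-12 + Y³)² (k(Y) = (Y³ - 12)² = (-12 + Y³)²)
√(l + k(2141)) = √(212771 + (-12 + 2141³)²) = √(212771 + (-12 + 9814089221)²) = √(212771 + 9814089209²) = √(212771 + 96316347002210245681) = √96316347002210458452 = 42*√54601103742749693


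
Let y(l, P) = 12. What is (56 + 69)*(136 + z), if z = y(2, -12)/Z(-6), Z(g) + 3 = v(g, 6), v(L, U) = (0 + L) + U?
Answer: 16500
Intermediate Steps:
v(L, U) = L + U
Z(g) = 3 + g (Z(g) = -3 + (g + 6) = -3 + (6 + g) = 3 + g)
z = -4 (z = 12/(3 - 6) = 12/(-3) = 12*(-1/3) = -4)
(56 + 69)*(136 + z) = (56 + 69)*(136 - 4) = 125*132 = 16500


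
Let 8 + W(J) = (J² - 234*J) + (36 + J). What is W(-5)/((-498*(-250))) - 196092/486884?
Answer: -992517887/2525710750 ≈ -0.39297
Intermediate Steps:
W(J) = 28 + J² - 233*J (W(J) = -8 + ((J² - 234*J) + (36 + J)) = -8 + (36 + J² - 233*J) = 28 + J² - 233*J)
W(-5)/((-498*(-250))) - 196092/486884 = (28 + (-5)² - 233*(-5))/((-498*(-250))) - 196092/486884 = (28 + 25 + 1165)/124500 - 196092*1/486884 = 1218*(1/124500) - 49023/121721 = 203/20750 - 49023/121721 = -992517887/2525710750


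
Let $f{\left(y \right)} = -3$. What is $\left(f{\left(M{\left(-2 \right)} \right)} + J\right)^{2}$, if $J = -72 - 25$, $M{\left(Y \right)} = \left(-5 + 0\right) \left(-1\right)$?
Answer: $10000$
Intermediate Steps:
$M{\left(Y \right)} = 5$ ($M{\left(Y \right)} = \left(-5\right) \left(-1\right) = 5$)
$J = -97$ ($J = -72 - 25 = -97$)
$\left(f{\left(M{\left(-2 \right)} \right)} + J\right)^{2} = \left(-3 - 97\right)^{2} = \left(-100\right)^{2} = 10000$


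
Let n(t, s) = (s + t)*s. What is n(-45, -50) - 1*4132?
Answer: 618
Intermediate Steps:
n(t, s) = s*(s + t)
n(-45, -50) - 1*4132 = -50*(-50 - 45) - 1*4132 = -50*(-95) - 4132 = 4750 - 4132 = 618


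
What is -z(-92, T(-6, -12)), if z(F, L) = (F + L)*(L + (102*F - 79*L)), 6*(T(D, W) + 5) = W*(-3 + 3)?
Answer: -872418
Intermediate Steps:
T(D, W) = -5 (T(D, W) = -5 + (W*(-3 + 3))/6 = -5 + (W*0)/6 = -5 + (⅙)*0 = -5 + 0 = -5)
z(F, L) = (F + L)*(-78*L + 102*F) (z(F, L) = (F + L)*(L + (-79*L + 102*F)) = (F + L)*(-78*L + 102*F))
-z(-92, T(-6, -12)) = -(-78*(-5)² + 102*(-92)² + 24*(-92)*(-5)) = -(-78*25 + 102*8464 + 11040) = -(-1950 + 863328 + 11040) = -1*872418 = -872418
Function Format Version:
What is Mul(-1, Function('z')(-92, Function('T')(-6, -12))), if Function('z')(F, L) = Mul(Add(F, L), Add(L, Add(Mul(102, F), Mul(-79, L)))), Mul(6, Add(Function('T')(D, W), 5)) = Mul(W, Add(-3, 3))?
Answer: -872418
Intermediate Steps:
Function('T')(D, W) = -5 (Function('T')(D, W) = Add(-5, Mul(Rational(1, 6), Mul(W, Add(-3, 3)))) = Add(-5, Mul(Rational(1, 6), Mul(W, 0))) = Add(-5, Mul(Rational(1, 6), 0)) = Add(-5, 0) = -5)
Function('z')(F, L) = Mul(Add(F, L), Add(Mul(-78, L), Mul(102, F))) (Function('z')(F, L) = Mul(Add(F, L), Add(L, Add(Mul(-79, L), Mul(102, F)))) = Mul(Add(F, L), Add(Mul(-78, L), Mul(102, F))))
Mul(-1, Function('z')(-92, Function('T')(-6, -12))) = Mul(-1, Add(Mul(-78, Pow(-5, 2)), Mul(102, Pow(-92, 2)), Mul(24, -92, -5))) = Mul(-1, Add(Mul(-78, 25), Mul(102, 8464), 11040)) = Mul(-1, Add(-1950, 863328, 11040)) = Mul(-1, 872418) = -872418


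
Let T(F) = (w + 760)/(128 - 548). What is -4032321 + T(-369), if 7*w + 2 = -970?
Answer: -2963757022/735 ≈ -4.0323e+6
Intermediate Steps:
w = -972/7 (w = -2/7 + (⅐)*(-970) = -2/7 - 970/7 = -972/7 ≈ -138.86)
T(F) = -1087/735 (T(F) = (-972/7 + 760)/(128 - 548) = (4348/7)/(-420) = (4348/7)*(-1/420) = -1087/735)
-4032321 + T(-369) = -4032321 - 1087/735 = -2963757022/735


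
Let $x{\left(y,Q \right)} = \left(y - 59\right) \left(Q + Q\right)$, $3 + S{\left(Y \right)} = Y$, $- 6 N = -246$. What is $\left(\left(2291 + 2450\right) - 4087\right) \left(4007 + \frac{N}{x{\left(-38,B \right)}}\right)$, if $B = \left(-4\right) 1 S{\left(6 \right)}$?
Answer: $\frac{1016788733}{388} \approx 2.6206 \cdot 10^{6}$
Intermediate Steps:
$N = 41$ ($N = \left(- \frac{1}{6}\right) \left(-246\right) = 41$)
$S{\left(Y \right)} = -3 + Y$
$B = -12$ ($B = \left(-4\right) 1 \left(-3 + 6\right) = \left(-4\right) 3 = -12$)
$x{\left(y,Q \right)} = 2 Q \left(-59 + y\right)$ ($x{\left(y,Q \right)} = \left(-59 + y\right) 2 Q = 2 Q \left(-59 + y\right)$)
$\left(\left(2291 + 2450\right) - 4087\right) \left(4007 + \frac{N}{x{\left(-38,B \right)}}\right) = \left(\left(2291 + 2450\right) - 4087\right) \left(4007 + \frac{41}{2 \left(-12\right) \left(-59 - 38\right)}\right) = \left(4741 - 4087\right) \left(4007 + \frac{41}{2 \left(-12\right) \left(-97\right)}\right) = 654 \left(4007 + \frac{41}{2328}\right) = 654 \cdot \frac{9328337}{2328} = \frac{1016788733}{388}$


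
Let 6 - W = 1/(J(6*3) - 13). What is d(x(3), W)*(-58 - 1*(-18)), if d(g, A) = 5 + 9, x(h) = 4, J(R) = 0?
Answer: -560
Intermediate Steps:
W = 79/13 (W = 6 - 1/(0 - 13) = 6 - 1/(-13) = 6 - 1*(-1/13) = 6 + 1/13 = 79/13 ≈ 6.0769)
d(g, A) = 14
d(x(3), W)*(-58 - 1*(-18)) = 14*(-58 - 1*(-18)) = 14*(-58 + 18) = 14*(-40) = -560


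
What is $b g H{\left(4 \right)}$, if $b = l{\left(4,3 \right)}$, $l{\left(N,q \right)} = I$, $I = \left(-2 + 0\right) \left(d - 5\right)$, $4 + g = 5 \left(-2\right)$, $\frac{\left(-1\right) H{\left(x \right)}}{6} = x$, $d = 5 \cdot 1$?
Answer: $0$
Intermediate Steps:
$d = 5$
$H{\left(x \right)} = - 6 x$
$g = -14$ ($g = -4 + 5 \left(-2\right) = -4 - 10 = -14$)
$I = 0$ ($I = \left(-2 + 0\right) \left(5 - 5\right) = \left(-2\right) 0 = 0$)
$l{\left(N,q \right)} = 0$
$b = 0$
$b g H{\left(4 \right)} = 0 \left(-14\right) \left(\left(-6\right) 4\right) = 0 \left(-24\right) = 0$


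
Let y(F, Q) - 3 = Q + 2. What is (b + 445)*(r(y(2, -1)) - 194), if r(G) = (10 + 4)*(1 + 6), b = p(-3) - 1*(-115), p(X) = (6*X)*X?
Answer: -58944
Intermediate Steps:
p(X) = 6*X²
y(F, Q) = 5 + Q (y(F, Q) = 3 + (Q + 2) = 3 + (2 + Q) = 5 + Q)
b = 169 (b = 6*(-3)² - 1*(-115) = 6*9 + 115 = 54 + 115 = 169)
r(G) = 98 (r(G) = 14*7 = 98)
(b + 445)*(r(y(2, -1)) - 194) = (169 + 445)*(98 - 194) = 614*(-96) = -58944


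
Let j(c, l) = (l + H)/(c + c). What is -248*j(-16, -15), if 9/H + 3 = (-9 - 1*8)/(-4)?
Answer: -1209/20 ≈ -60.450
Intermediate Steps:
H = 36/5 (H = 9/(-3 + (-9 - 1*8)/(-4)) = 9/(-3 + (-9 - 8)*(-¼)) = 9/(-3 - 17*(-¼)) = 9/(-3 + 17/4) = 9/(5/4) = 9*(⅘) = 36/5 ≈ 7.2000)
j(c, l) = (36/5 + l)/(2*c) (j(c, l) = (l + 36/5)/(c + c) = (36/5 + l)/((2*c)) = (36/5 + l)*(1/(2*c)) = (36/5 + l)/(2*c))
-248*j(-16, -15) = -124*(36 + 5*(-15))/(5*(-16)) = -124*(-1)*(36 - 75)/(5*16) = -124*(-1)*(-39)/(5*16) = -248*39/160 = -1209/20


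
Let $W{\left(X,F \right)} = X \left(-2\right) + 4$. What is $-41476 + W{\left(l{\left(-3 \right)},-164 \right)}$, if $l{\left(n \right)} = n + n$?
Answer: $-41460$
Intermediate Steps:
$l{\left(n \right)} = 2 n$
$W{\left(X,F \right)} = 4 - 2 X$ ($W{\left(X,F \right)} = - 2 X + 4 = 4 - 2 X$)
$-41476 + W{\left(l{\left(-3 \right)},-164 \right)} = -41476 - \left(-4 + 2 \cdot 2 \left(-3\right)\right) = -41476 + \left(4 - -12\right) = -41476 + \left(4 + 12\right) = -41476 + 16 = -41460$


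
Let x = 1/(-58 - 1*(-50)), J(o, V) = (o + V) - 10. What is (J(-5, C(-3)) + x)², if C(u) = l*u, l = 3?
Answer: 37249/64 ≈ 582.02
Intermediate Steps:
C(u) = 3*u
J(o, V) = -10 + V + o (J(o, V) = (V + o) - 10 = -10 + V + o)
x = -⅛ (x = 1/(-58 + 50) = 1/(-8) = -⅛ ≈ -0.12500)
(J(-5, C(-3)) + x)² = ((-10 + 3*(-3) - 5) - ⅛)² = ((-10 - 9 - 5) - ⅛)² = (-24 - ⅛)² = (-193/8)² = 37249/64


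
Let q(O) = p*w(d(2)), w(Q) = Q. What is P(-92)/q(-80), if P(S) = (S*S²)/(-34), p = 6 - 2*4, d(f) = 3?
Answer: -194672/51 ≈ -3817.1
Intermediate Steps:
p = -2 (p = 6 - 8 = -2)
q(O) = -6 (q(O) = -2*3 = -6)
P(S) = -S³/34 (P(S) = S³*(-1/34) = -S³/34)
P(-92)/q(-80) = -1/34*(-92)³/(-6) = -1/34*(-778688)*(-⅙) = (389344/17)*(-⅙) = -194672/51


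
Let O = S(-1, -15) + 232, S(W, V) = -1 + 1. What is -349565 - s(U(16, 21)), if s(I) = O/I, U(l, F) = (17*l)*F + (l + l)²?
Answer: -294333759/842 ≈ -3.4957e+5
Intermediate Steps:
S(W, V) = 0
U(l, F) = 4*l² + 17*F*l (U(l, F) = 17*F*l + (2*l)² = 17*F*l + 4*l² = 4*l² + 17*F*l)
O = 232 (O = 0 + 232 = 232)
s(I) = 232/I
-349565 - s(U(16, 21)) = -349565 - 232/(16*(4*16 + 17*21)) = -349565 - 232/(16*(64 + 357)) = -349565 - 232/(16*421) = -349565 - 232/6736 = -349565 - 1*29/842 = -349565 - 29/842 = -294333759/842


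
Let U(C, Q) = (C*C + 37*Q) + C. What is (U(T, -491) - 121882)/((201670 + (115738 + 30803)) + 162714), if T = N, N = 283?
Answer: -59677/510925 ≈ -0.11680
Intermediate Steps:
T = 283
U(C, Q) = C + C**2 + 37*Q (U(C, Q) = (C**2 + 37*Q) + C = C + C**2 + 37*Q)
(U(T, -491) - 121882)/((201670 + (115738 + 30803)) + 162714) = ((283 + 283**2 + 37*(-491)) - 121882)/((201670 + (115738 + 30803)) + 162714) = ((283 + 80089 - 18167) - 121882)/((201670 + 146541) + 162714) = (62205 - 121882)/(348211 + 162714) = -59677/510925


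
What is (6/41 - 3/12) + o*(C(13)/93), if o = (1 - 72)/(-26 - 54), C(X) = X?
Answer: 6223/305040 ≈ 0.020401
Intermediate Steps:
o = 71/80 (o = -71/(-80) = -71*(-1/80) = 71/80 ≈ 0.88750)
(6/41 - 3/12) + o*(C(13)/93) = (6/41 - 3/12) + 71*(13/93)/80 = (6*(1/41) - 3*1/12) + 71*(13*(1/93))/80 = (6/41 - 1/4) + (71/80)*(13/93) = -17/164 + 923/7440 = 6223/305040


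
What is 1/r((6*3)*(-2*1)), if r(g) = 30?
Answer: 1/30 ≈ 0.033333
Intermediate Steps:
1/r((6*3)*(-2*1)) = 1/30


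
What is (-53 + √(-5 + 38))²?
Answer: (53 - √33)² ≈ 2233.1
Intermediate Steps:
(-53 + √(-5 + 38))² = (-53 + √33)²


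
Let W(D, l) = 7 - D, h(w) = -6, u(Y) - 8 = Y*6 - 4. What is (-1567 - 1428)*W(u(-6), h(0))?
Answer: -116805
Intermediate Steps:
u(Y) = 4 + 6*Y (u(Y) = 8 + (Y*6 - 4) = 8 + (6*Y - 4) = 8 + (-4 + 6*Y) = 4 + 6*Y)
(-1567 - 1428)*W(u(-6), h(0)) = (-1567 - 1428)*(7 - (4 + 6*(-6))) = -2995*(7 - (4 - 36)) = -2995*(7 - 1*(-32)) = -2995*(7 + 32) = -2995*39 = -116805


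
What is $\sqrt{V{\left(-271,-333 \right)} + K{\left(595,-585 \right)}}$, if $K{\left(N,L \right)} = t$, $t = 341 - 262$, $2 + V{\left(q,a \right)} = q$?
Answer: $i \sqrt{194} \approx 13.928 i$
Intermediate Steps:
$V{\left(q,a \right)} = -2 + q$
$t = 79$
$K{\left(N,L \right)} = 79$
$\sqrt{V{\left(-271,-333 \right)} + K{\left(595,-585 \right)}} = \sqrt{\left(-2 - 271\right) + 79} = \sqrt{-273 + 79} = \sqrt{-194} = i \sqrt{194}$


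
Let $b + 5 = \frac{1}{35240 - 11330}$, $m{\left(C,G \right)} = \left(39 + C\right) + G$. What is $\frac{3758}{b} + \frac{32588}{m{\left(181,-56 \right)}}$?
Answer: $- \frac{2710039277}{4901509} \approx -552.9$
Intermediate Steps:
$m{\left(C,G \right)} = 39 + C + G$
$b = - \frac{119549}{23910}$ ($b = -5 + \frac{1}{35240 - 11330} = -5 + \frac{1}{23910} = - \frac{119549}{23910} \approx -5.0$)
$\frac{3758}{b} + \frac{32588}{m{\left(181,-56 \right)}} = \frac{3758}{- \frac{119549}{23910}} + \frac{32588}{39 + 181 - 56} = 3758 \left(- \frac{23910}{119549}\right) + \frac{32588}{164} = - \frac{89853780}{119549} + 32588 \cdot \frac{1}{164} = - \frac{89853780}{119549} + \frac{8147}{41} = - \frac{2710039277}{4901509}$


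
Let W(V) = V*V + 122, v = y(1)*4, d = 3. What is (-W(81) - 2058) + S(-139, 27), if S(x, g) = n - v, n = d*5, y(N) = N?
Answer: -8730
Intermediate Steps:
n = 15 (n = 3*5 = 15)
v = 4 (v = 1*4 = 4)
W(V) = 122 + V² (W(V) = V² + 122 = 122 + V²)
S(x, g) = 11 (S(x, g) = 15 - 1*4 = 15 - 4 = 11)
(-W(81) - 2058) + S(-139, 27) = (-(122 + 81²) - 2058) + 11 = (-(122 + 6561) - 2058) + 11 = (-1*6683 - 2058) + 11 = (-6683 - 2058) + 11 = -8741 + 11 = -8730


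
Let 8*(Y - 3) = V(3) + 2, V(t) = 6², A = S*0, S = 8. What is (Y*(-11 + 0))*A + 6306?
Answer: 6306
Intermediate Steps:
A = 0 (A = 8*0 = 0)
V(t) = 36
Y = 31/4 (Y = 3 + (36 + 2)/8 = 3 + (⅛)*38 = 3 + 19/4 = 31/4 ≈ 7.7500)
(Y*(-11 + 0))*A + 6306 = (31*(-11 + 0)/4)*0 + 6306 = ((31/4)*(-11))*0 + 6306 = -341/4*0 + 6306 = 0 + 6306 = 6306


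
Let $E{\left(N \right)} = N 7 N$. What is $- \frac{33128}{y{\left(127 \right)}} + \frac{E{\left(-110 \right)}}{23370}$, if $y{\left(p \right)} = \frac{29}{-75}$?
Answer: $\frac{5806755830}{67773} \approx 85680.0$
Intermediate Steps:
$y{\left(p \right)} = - \frac{29}{75}$ ($y{\left(p \right)} = 29 \left(- \frac{1}{75}\right) = - \frac{29}{75}$)
$E{\left(N \right)} = 7 N^{2}$ ($E{\left(N \right)} = 7 N N = 7 N^{2}$)
$- \frac{33128}{y{\left(127 \right)}} + \frac{E{\left(-110 \right)}}{23370} = - \frac{33128}{- \frac{29}{75}} + \frac{7 \left(-110\right)^{2}}{23370} = \left(-33128\right) \left(- \frac{75}{29}\right) + 7 \cdot 12100 \cdot \frac{1}{23370} = \frac{2484600}{29} + 84700 \cdot \frac{1}{23370} = \frac{2484600}{29} + \frac{8470}{2337} = \frac{5806755830}{67773}$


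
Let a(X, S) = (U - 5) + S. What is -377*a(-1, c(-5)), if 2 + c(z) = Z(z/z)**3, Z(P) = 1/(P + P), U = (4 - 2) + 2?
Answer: 8671/8 ≈ 1083.9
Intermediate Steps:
U = 4 (U = 2 + 2 = 4)
Z(P) = 1/(2*P)
c(z) = -15/8 (c(z) = -2 + (1/(2*((z/z))))**3 = -2 + ((1/2)/1)**3 = -2 + ((1/2)*1)**3 = -2 + (1/2)**3 = -2 + 1/8 = -15/8)
a(X, S) = -1 + S (a(X, S) = (4 - 5) + S = -1 + S)
-377*a(-1, c(-5)) = -377*(-1 - 15/8) = -377*(-23/8) = 8671/8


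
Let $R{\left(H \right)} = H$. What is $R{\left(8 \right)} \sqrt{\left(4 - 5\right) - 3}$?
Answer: $16 i \approx 16.0 i$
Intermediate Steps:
$R{\left(8 \right)} \sqrt{\left(4 - 5\right) - 3} = 8 \sqrt{\left(4 - 5\right) - 3} = 8 \sqrt{-1 - 3} = 8 \sqrt{-4} = 8 \cdot 2 i = 16 i$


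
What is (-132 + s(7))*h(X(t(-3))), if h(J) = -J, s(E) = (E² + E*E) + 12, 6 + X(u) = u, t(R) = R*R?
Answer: 66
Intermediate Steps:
t(R) = R²
X(u) = -6 + u
s(E) = 12 + 2*E² (s(E) = (E² + E²) + 12 = 2*E² + 12 = 12 + 2*E²)
(-132 + s(7))*h(X(t(-3))) = (-132 + (12 + 2*7²))*(-(-6 + (-3)²)) = (-132 + (12 + 2*49))*(-(-6 + 9)) = (-132 + (12 + 98))*(-1*3) = (-132 + 110)*(-3) = -22*(-3) = 66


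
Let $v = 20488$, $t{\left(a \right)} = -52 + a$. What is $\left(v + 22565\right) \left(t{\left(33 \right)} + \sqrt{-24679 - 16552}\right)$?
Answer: $-818007 + 43053 i \sqrt{41231} \approx -8.1801 \cdot 10^{5} + 8.7421 \cdot 10^{6} i$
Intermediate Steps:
$\left(v + 22565\right) \left(t{\left(33 \right)} + \sqrt{-24679 - 16552}\right) = \left(20488 + 22565\right) \left(\left(-52 + 33\right) + \sqrt{-24679 - 16552}\right) = 43053 \left(-19 + \sqrt{-41231}\right) = 43053 \left(-19 + i \sqrt{41231}\right) = -818007 + 43053 i \sqrt{41231}$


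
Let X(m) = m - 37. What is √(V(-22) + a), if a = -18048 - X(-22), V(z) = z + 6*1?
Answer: I*√18005 ≈ 134.18*I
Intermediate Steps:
X(m) = -37 + m
V(z) = 6 + z (V(z) = z + 6 = 6 + z)
a = -17989 (a = -18048 - (-37 - 22) = -18048 - 1*(-59) = -18048 + 59 = -17989)
√(V(-22) + a) = √((6 - 22) - 17989) = √(-16 - 17989) = √(-18005) = I*√18005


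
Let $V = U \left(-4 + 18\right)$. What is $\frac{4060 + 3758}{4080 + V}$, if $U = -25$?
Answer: $\frac{3909}{1865} \approx 2.096$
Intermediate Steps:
$V = -350$ ($V = - 25 \left(-4 + 18\right) = \left(-25\right) 14 = -350$)
$\frac{4060 + 3758}{4080 + V} = \frac{4060 + 3758}{4080 - 350} = \frac{7818}{3730} = 7818 \cdot \frac{1}{3730} = \frac{3909}{1865}$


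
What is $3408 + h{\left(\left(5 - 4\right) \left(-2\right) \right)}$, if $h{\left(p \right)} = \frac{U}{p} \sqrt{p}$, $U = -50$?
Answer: $3408 + 25 i \sqrt{2} \approx 3408.0 + 35.355 i$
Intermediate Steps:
$h{\left(p \right)} = - \frac{50}{\sqrt{p}}$ ($h{\left(p \right)} = - \frac{50}{p} \sqrt{p} = - \frac{50}{\sqrt{p}}$)
$3408 + h{\left(\left(5 - 4\right) \left(-2\right) \right)} = 3408 - \frac{50}{i \sqrt{2} \sqrt{5 - 4}} = 3408 - \frac{50}{i \sqrt{2}} = 3408 - 50 \left(- \frac{i \sqrt{2}}{2}\right) = 3408 + 25 i \sqrt{2}$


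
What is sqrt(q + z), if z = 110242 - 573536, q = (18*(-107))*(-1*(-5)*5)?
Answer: 2*I*sqrt(127861) ≈ 715.15*I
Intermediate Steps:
q = -48150 (q = -9630*5 = -1926*25 = -48150)
z = -463294
sqrt(q + z) = sqrt(-48150 - 463294) = sqrt(-511444) = 2*I*sqrt(127861)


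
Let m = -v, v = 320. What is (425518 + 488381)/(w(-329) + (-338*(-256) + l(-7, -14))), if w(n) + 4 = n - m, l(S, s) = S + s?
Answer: 913899/86494 ≈ 10.566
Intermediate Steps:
m = -320 (m = -1*320 = -320)
w(n) = 316 + n (w(n) = -4 + (n - 1*(-320)) = -4 + (n + 320) = -4 + (320 + n) = 316 + n)
(425518 + 488381)/(w(-329) + (-338*(-256) + l(-7, -14))) = (425518 + 488381)/((316 - 329) + (-338*(-256) + (-7 - 14))) = 913899/(-13 + (86528 - 21)) = 913899/(-13 + 86507) = 913899/86494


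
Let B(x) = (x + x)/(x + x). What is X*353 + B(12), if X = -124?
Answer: -43771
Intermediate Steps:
B(x) = 1 (B(x) = (2*x)/((2*x)) = (2*x)*(1/(2*x)) = 1)
X*353 + B(12) = -124*353 + 1 = -43772 + 1 = -43771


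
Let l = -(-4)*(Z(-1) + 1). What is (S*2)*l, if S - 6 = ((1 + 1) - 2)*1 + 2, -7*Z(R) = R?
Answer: 512/7 ≈ 73.143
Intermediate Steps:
Z(R) = -R/7
l = 32/7 (l = -(-4)*(-1/7*(-1) + 1) = -(-4)*(1/7 + 1) = -(-4)*8/7 = -1*(-32/7) = 32/7 ≈ 4.5714)
S = 8 (S = 6 + (((1 + 1) - 2)*1 + 2) = 6 + ((2 - 2)*1 + 2) = 6 + (0*1 + 2) = 6 + (0 + 2) = 6 + 2 = 8)
(S*2)*l = (8*2)*(32/7) = 16*(32/7) = 512/7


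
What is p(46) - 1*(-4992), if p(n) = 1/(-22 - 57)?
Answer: 394367/79 ≈ 4992.0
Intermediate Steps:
p(n) = -1/79 (p(n) = 1/(-79) = -1/79)
p(46) - 1*(-4992) = -1/79 - 1*(-4992) = -1/79 + 4992 = 394367/79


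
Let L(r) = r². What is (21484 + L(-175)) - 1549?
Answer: 50560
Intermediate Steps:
(21484 + L(-175)) - 1549 = (21484 + (-175)²) - 1549 = (21484 + 30625) - 1549 = 52109 - 1549 = 50560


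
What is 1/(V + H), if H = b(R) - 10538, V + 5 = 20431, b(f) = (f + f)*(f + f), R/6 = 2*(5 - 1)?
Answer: 1/19104 ≈ 5.2345e-5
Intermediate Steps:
R = 48 (R = 6*(2*(5 - 1)) = 6*(2*4) = 6*8 = 48)
b(f) = 4*f² (b(f) = (2*f)*(2*f) = 4*f²)
V = 20426 (V = -5 + 20431 = 20426)
H = -1322 (H = 4*48² - 10538 = 4*2304 - 10538 = 9216 - 10538 = -1322)
1/(V + H) = 1/(20426 - 1322) = 1/19104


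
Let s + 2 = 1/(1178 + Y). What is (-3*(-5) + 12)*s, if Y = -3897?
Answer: -146853/2719 ≈ -54.010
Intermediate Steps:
s = -5439/2719 (s = -2 + 1/(1178 - 3897) = -2 + 1/(-2719) = -2 - 1/2719 = -5439/2719 ≈ -2.0004)
(-3*(-5) + 12)*s = (-3*(-5) + 12)*(-5439/2719) = (15 + 12)*(-5439/2719) = 27*(-5439/2719) = -146853/2719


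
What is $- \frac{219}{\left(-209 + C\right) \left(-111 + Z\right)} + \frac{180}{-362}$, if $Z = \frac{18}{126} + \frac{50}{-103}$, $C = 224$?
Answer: $- \frac{26598527}{72651590} \approx -0.36611$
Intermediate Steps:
$Z = - \frac{247}{721}$ ($Z = 18 \cdot \frac{1}{126} + 50 \left(- \frac{1}{103}\right) = \frac{1}{7} - \frac{50}{103} = - \frac{247}{721} \approx -0.34258$)
$- \frac{219}{\left(-209 + C\right) \left(-111 + Z\right)} + \frac{180}{-362} = - \frac{219}{\left(-209 + 224\right) \left(-111 - \frac{247}{721}\right)} + \frac{180}{-362} = - \frac{219}{15 \left(- \frac{80278}{721}\right)} + 180 \left(- \frac{1}{362}\right) = - \frac{219}{- \frac{1204170}{721}} - \frac{90}{181} = \left(-219\right) \left(- \frac{721}{1204170}\right) - \frac{90}{181} = \frac{52633}{401390} - \frac{90}{181} = - \frac{26598527}{72651590}$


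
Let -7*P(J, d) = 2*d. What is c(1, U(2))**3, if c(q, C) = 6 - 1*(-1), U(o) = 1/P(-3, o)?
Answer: 343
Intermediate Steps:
P(J, d) = -2*d/7
U(o) = -7/(2*o) (U(o) = 1/(-2*o/7) = -7/(2*o))
c(q, C) = 7 (c(q, C) = 6 + 1 = 7)
c(1, U(2))**3 = 7**3 = 343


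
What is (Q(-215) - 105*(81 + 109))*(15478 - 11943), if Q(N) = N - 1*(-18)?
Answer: -71219645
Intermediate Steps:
Q(N) = 18 + N (Q(N) = N + 18 = 18 + N)
(Q(-215) - 105*(81 + 109))*(15478 - 11943) = ((18 - 215) - 105*(81 + 109))*(15478 - 11943) = (-197 - 105*190)*3535 = (-197 - 19950)*3535 = -20147*3535 = -71219645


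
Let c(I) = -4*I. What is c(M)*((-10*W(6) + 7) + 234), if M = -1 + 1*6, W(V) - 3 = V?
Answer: -3020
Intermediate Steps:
W(V) = 3 + V
M = 5 (M = -1 + 6 = 5)
c(M)*((-10*W(6) + 7) + 234) = (-4*5)*((-10*(3 + 6) + 7) + 234) = -20*((-10*9 + 7) + 234) = -20*((-90 + 7) + 234) = -20*(-83 + 234) = -20*151 = -3020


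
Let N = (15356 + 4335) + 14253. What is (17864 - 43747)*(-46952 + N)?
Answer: 336686064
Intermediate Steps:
N = 33944 (N = 19691 + 14253 = 33944)
(17864 - 43747)*(-46952 + N) = (17864 - 43747)*(-46952 + 33944) = -25883*(-13008) = 336686064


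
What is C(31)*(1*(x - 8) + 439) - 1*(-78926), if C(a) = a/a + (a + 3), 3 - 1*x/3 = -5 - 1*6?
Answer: 95481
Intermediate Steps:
x = 42 (x = 9 - 3*(-5 - 1*6) = 9 - 3*(-5 - 6) = 9 - 3*(-11) = 9 + 33 = 42)
C(a) = 4 + a (C(a) = 1 + (3 + a) = 4 + a)
C(31)*(1*(x - 8) + 439) - 1*(-78926) = (4 + 31)*(1*(42 - 8) + 439) - 1*(-78926) = 35*(1*34 + 439) + 78926 = 35*(34 + 439) + 78926 = 35*473 + 78926 = 16555 + 78926 = 95481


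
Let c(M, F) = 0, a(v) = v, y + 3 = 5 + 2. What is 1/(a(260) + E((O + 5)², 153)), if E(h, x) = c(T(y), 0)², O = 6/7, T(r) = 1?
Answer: 1/260 ≈ 0.0038462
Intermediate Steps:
y = 4 (y = -3 + (5 + 2) = -3 + 7 = 4)
O = 6/7 (O = 6*(⅐) = 6/7 ≈ 0.85714)
E(h, x) = 0 (E(h, x) = 0² = 0)
1/(a(260) + E((O + 5)², 153)) = 1/(260 + 0) = 1/260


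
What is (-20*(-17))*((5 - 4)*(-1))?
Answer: -340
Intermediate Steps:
(-20*(-17))*((5 - 4)*(-1)) = 340*(1*(-1)) = 340*(-1) = -340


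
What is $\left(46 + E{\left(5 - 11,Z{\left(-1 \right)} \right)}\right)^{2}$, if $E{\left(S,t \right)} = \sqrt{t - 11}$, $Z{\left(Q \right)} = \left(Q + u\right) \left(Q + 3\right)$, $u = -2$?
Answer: $\left(46 + i \sqrt{17}\right)^{2} \approx 2099.0 + 379.33 i$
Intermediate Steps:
$Z{\left(Q \right)} = \left(-2 + Q\right) \left(3 + Q\right)$ ($Z{\left(Q \right)} = \left(Q - 2\right) \left(Q + 3\right) = \left(-2 + Q\right) \left(3 + Q\right)$)
$E{\left(S,t \right)} = \sqrt{-11 + t}$
$\left(46 + E{\left(5 - 11,Z{\left(-1 \right)} \right)}\right)^{2} = \left(46 + \sqrt{-11 - \left(7 - 1\right)}\right)^{2} = \left(46 + \sqrt{-11 - 6}\right)^{2} = \left(46 + \sqrt{-17}\right)^{2} = \left(46 + i \sqrt{17}\right)^{2}$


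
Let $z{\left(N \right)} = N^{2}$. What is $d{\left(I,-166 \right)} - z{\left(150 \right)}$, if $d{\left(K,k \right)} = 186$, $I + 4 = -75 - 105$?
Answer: $-22314$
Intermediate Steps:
$I = -184$ ($I = -4 - 180 = -184$)
$d{\left(I,-166 \right)} - z{\left(150 \right)} = 186 - 150^{2} = 186 - 22500 = -22314$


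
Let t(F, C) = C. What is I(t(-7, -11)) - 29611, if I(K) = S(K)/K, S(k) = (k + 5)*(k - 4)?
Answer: -325811/11 ≈ -29619.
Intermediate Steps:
S(k) = (-4 + k)*(5 + k) (S(k) = (5 + k)*(-4 + k) = (-4 + k)*(5 + k))
I(K) = (-20 + K + K**2)/K
I(t(-7, -11)) - 29611 = (1 - 11 - 20/(-11)) - 29611 = (1 - 11 - 20*(-1/11)) - 29611 = (1 - 11 + 20/11) - 29611 = -90/11 - 29611 = -325811/11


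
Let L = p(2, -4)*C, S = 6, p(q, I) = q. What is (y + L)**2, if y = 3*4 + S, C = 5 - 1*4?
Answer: 400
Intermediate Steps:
C = 1 (C = 5 - 4 = 1)
y = 18 (y = 3*4 + 6 = 12 + 6 = 18)
L = 2 (L = 2*1 = 2)
(y + L)**2 = (18 + 2)**2 = 20**2 = 400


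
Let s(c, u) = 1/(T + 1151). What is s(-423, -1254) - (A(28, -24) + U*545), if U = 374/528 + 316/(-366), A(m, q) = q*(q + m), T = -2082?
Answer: 246023665/1362984 ≈ 180.50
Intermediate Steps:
s(c, u) = -1/931 (s(c, u) = 1/(-2082 + 1151) = 1/(-931) = -1/931)
A(m, q) = q*(m + q)
U = -227/1464 (U = 374*(1/528) + 316*(-1/366) = 17/24 - 158/183 = -227/1464 ≈ -0.15505)
s(-423, -1254) - (A(28, -24) + U*545) = -1/931 - (-24*(28 - 24) - 227/1464*545) = -1/931 - (-24*4 - 123715/1464) = -1/931 - (-96 - 123715/1464) = -1/931 - 1*(-264259/1464) = -1/931 + 264259/1464 = 246023665/1362984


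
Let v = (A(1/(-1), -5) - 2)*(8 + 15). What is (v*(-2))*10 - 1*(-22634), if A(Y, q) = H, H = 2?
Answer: 22634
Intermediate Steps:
A(Y, q) = 2
v = 0 (v = (2 - 2)*(8 + 15) = 0*23 = 0)
(v*(-2))*10 - 1*(-22634) = (0*(-2))*10 - 1*(-22634) = 0*10 + 22634 = 0 + 22634 = 22634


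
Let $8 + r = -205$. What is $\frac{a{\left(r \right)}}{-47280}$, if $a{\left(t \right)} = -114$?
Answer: $\frac{19}{7880} \approx 0.0024112$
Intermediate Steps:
$r = -213$ ($r = -8 - 205 = -213$)
$\frac{a{\left(r \right)}}{-47280} = - \frac{114}{-47280} = \left(-114\right) \left(- \frac{1}{47280}\right) = \frac{19}{7880}$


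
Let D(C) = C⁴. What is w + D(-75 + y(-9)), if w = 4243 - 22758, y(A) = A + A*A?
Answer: -18434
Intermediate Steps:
y(A) = A + A²
w = -18515
w + D(-75 + y(-9)) = -18515 + (-75 - 9*(1 - 9))⁴ = -18515 + (-75 - 9*(-8))⁴ = -18515 + (-75 + 72)⁴ = -18515 + (-3)⁴ = -18515 + 81 = -18434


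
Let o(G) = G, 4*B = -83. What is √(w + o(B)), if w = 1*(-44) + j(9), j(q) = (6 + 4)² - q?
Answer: √105/2 ≈ 5.1235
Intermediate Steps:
B = -83/4 (B = (¼)*(-83) = -83/4 ≈ -20.750)
j(q) = 100 - q (j(q) = 10² - q = 100 - q)
w = 47 (w = 1*(-44) + (100 - 1*9) = -44 + (100 - 9) = -44 + 91 = 47)
√(w + o(B)) = √(47 - 83/4) = √(105/4) = √105/2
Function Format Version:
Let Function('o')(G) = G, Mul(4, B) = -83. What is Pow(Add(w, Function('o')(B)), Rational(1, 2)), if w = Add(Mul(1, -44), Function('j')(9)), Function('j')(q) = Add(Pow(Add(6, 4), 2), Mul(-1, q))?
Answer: Mul(Rational(1, 2), Pow(105, Rational(1, 2))) ≈ 5.1235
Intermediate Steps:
B = Rational(-83, 4) (B = Mul(Rational(1, 4), -83) = Rational(-83, 4) ≈ -20.750)
Function('j')(q) = Add(100, Mul(-1, q)) (Function('j')(q) = Add(Pow(10, 2), Mul(-1, q)) = Add(100, Mul(-1, q)))
w = 47 (w = Add(Mul(1, -44), Add(100, Mul(-1, 9))) = Add(-44, Add(100, -9)) = Add(-44, 91) = 47)
Pow(Add(w, Function('o')(B)), Rational(1, 2)) = Pow(Add(47, Rational(-83, 4)), Rational(1, 2)) = Pow(Rational(105, 4), Rational(1, 2)) = Mul(Rational(1, 2), Pow(105, Rational(1, 2)))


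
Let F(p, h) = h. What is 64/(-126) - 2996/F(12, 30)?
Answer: -31618/315 ≈ -100.37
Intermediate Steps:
64/(-126) - 2996/F(12, 30) = 64/(-126) - 2996/30 = 64*(-1/126) - 2996*1/30 = -32/63 - 1498/15 = -31618/315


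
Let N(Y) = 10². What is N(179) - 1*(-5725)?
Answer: 5825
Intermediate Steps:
N(Y) = 100
N(179) - 1*(-5725) = 100 - 1*(-5725) = 100 + 5725 = 5825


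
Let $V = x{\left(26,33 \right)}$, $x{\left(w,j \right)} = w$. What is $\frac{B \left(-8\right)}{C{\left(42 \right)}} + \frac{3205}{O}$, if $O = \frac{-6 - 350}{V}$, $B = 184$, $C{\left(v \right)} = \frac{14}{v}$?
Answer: $- \frac{827713}{178} \approx -4650.1$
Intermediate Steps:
$V = 26$
$O = - \frac{178}{13}$ ($O = \frac{-6 - 350}{26} = \left(-6 - 350\right) \frac{1}{26} = \left(-356\right) \frac{1}{26} = - \frac{178}{13} \approx -13.692$)
$\frac{B \left(-8\right)}{C{\left(42 \right)}} + \frac{3205}{O} = \frac{184 \left(-8\right)}{14 \cdot \frac{1}{42}} + \frac{3205}{- \frac{178}{13}} = - \frac{1472}{14 \cdot \frac{1}{42}} + 3205 \left(- \frac{13}{178}\right) = - 1472 \frac{1}{\frac{1}{3}} - \frac{41665}{178} = \left(-1472\right) 3 - \frac{41665}{178} = -4416 - \frac{41665}{178} = - \frac{827713}{178}$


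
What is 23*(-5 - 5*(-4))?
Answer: 345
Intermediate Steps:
23*(-5 - 5*(-4)) = 23*(-5 + 20) = 23*15 = 345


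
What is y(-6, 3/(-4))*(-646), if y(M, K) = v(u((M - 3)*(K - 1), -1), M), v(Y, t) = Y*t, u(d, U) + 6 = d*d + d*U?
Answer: 3508749/4 ≈ 8.7719e+5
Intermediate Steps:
u(d, U) = -6 + d**2 + U*d (u(d, U) = -6 + (d*d + d*U) = -6 + (d**2 + U*d) = -6 + d**2 + U*d)
y(M, K) = M*(-6 + (-1 + K)**2*(-3 + M)**2 - (-1 + K)*(-3 + M)) (y(M, K) = (-6 + ((M - 3)*(K - 1))**2 - (M - 3)*(K - 1))*M = (-6 + ((-3 + M)*(-1 + K))**2 - (-3 + M)*(-1 + K))*M = (-6 + ((-1 + K)*(-3 + M))**2 - (-1 + K)*(-3 + M))*M = (-6 + (-1 + K)**2*(-3 + M)**2 - (-1 + K)*(-3 + M))*M = M*(-6 + (-1 + K)**2*(-3 + M)**2 - (-1 + K)*(-3 + M)))
y(-6, 3/(-4))*(-646) = -6*(-9 - 6 + (3 - 1*(-6) - 9/(-4) + (3/(-4))*(-6))**2 + 3*(3/(-4)) - 1*3/(-4)*(-6))*(-646) = -6*(-9 - 6 + (3 + 6 - 9*(-1)/4 + (3*(-1/4))*(-6))**2 + 3*(3*(-1/4)) - 1*3*(-1/4)*(-6))*(-646) = -6*(-9 - 6 + (3 + 6 - 3*(-3/4) - 3/4*(-6))**2 + 3*(-3/4) - 1*(-3/4)*(-6))*(-646) = -6*(-9 - 6 + (3 + 6 + 9/4 + 9/2)**2 - 9/4 - 9/2)*(-646) = -6*(-9 - 6 + (63/4)**2 - 9/4 - 9/2)*(-646) = -6*(-9 - 6 + 3969/16 - 9/4 - 9/2)*(-646) = -6*3621/16*(-646) = -10863/8*(-646) = 3508749/4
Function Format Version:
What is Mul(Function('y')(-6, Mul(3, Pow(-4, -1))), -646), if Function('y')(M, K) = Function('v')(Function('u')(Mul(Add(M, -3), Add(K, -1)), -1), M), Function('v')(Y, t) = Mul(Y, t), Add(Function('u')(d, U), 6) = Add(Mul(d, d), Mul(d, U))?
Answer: Rational(3508749, 4) ≈ 8.7719e+5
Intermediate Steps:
Function('u')(d, U) = Add(-6, Pow(d, 2), Mul(U, d)) (Function('u')(d, U) = Add(-6, Add(Mul(d, d), Mul(d, U))) = Add(-6, Add(Pow(d, 2), Mul(U, d))) = Add(-6, Pow(d, 2), Mul(U, d)))
Function('y')(M, K) = Mul(M, Add(-6, Mul(Pow(Add(-1, K), 2), Pow(Add(-3, M), 2)), Mul(-1, Add(-1, K), Add(-3, M)))) (Function('y')(M, K) = Mul(Add(-6, Pow(Mul(Add(M, -3), Add(K, -1)), 2), Mul(-1, Mul(Add(M, -3), Add(K, -1)))), M) = Mul(Add(-6, Pow(Mul(Add(-3, M), Add(-1, K)), 2), Mul(-1, Mul(Add(-3, M), Add(-1, K)))), M) = Mul(Add(-6, Pow(Mul(Add(-1, K), Add(-3, M)), 2), Mul(-1, Mul(Add(-1, K), Add(-3, M)))), M) = Mul(Add(-6, Mul(Pow(Add(-1, K), 2), Pow(Add(-3, M), 2)), Mul(-1, Add(-1, K), Add(-3, M))), M) = Mul(M, Add(-6, Mul(Pow(Add(-1, K), 2), Pow(Add(-3, M), 2)), Mul(-1, Add(-1, K), Add(-3, M)))))
Mul(Function('y')(-6, Mul(3, Pow(-4, -1))), -646) = Mul(Mul(-6, Add(-9, -6, Pow(Add(3, Mul(-1, -6), Mul(-3, Mul(3, Pow(-4, -1))), Mul(Mul(3, Pow(-4, -1)), -6)), 2), Mul(3, Mul(3, Pow(-4, -1))), Mul(-1, Mul(3, Pow(-4, -1)), -6))), -646) = Mul(Mul(-6, Add(-9, -6, Pow(Add(3, 6, Mul(-3, Mul(3, Rational(-1, 4))), Mul(Mul(3, Rational(-1, 4)), -6)), 2), Mul(3, Mul(3, Rational(-1, 4))), Mul(-1, Mul(3, Rational(-1, 4)), -6))), -646) = Mul(Mul(-6, Add(-9, -6, Pow(Add(3, 6, Mul(-3, Rational(-3, 4)), Mul(Rational(-3, 4), -6)), 2), Mul(3, Rational(-3, 4)), Mul(-1, Rational(-3, 4), -6))), -646) = Mul(Mul(-6, Add(-9, -6, Pow(Add(3, 6, Rational(9, 4), Rational(9, 2)), 2), Rational(-9, 4), Rational(-9, 2))), -646) = Mul(Mul(-6, Add(-9, -6, Pow(Rational(63, 4), 2), Rational(-9, 4), Rational(-9, 2))), -646) = Mul(Mul(-6, Add(-9, -6, Rational(3969, 16), Rational(-9, 4), Rational(-9, 2))), -646) = Mul(Mul(-6, Rational(3621, 16)), -646) = Mul(Rational(-10863, 8), -646) = Rational(3508749, 4)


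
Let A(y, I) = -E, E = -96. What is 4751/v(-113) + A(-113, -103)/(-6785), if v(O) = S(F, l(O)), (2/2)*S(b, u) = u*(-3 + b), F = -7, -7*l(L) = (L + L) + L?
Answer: -45194837/4600230 ≈ -9.8245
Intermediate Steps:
A(y, I) = 96 (A(y, I) = -1*(-96) = 96)
l(L) = -3*L/7 (l(L) = -((L + L) + L)/7 = -(2*L + L)/7 = -3*L/7)
S(b, u) = u*(-3 + b)
v(O) = 30*O/7 (v(O) = (-3*O/7)*(-3 - 7) = -3*O/7*(-10) = 30*O/7)
4751/v(-113) + A(-113, -103)/(-6785) = 4751/(((30/7)*(-113))) + 96/(-6785) = 4751/(-3390/7) + 96*(-1/6785) = 4751*(-7/3390) - 96/6785 = -33257/3390 - 96/6785 = -45194837/4600230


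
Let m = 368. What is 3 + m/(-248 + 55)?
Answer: 211/193 ≈ 1.0933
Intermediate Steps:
3 + m/(-248 + 55) = 3 + 368/(-248 + 55) = 3 + 368/(-193) = 3 - 1/193*368 = 3 - 368/193 = 211/193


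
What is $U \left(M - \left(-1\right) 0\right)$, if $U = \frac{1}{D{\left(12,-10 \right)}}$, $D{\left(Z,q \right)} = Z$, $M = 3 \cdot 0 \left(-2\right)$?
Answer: $0$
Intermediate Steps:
$M = 0$ ($M = 0 \left(-2\right) = 0$)
$U = \frac{1}{12} \approx 0.083333$
$U \left(M - \left(-1\right) 0\right) = \frac{0 - \left(-1\right) 0}{12} = \frac{0 - 0}{12} = \frac{0 + 0}{12} = \frac{1}{12} \cdot 0 = 0$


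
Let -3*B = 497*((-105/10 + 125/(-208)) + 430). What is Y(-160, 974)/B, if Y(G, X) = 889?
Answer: -79248/6186301 ≈ -0.012810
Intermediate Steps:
B = -43304107/624 (B = -497*((-105/10 + 125/(-208)) + 430)/3 = -497*((-105*⅒ + 125*(-1/208)) + 430)/3 = -497*((-21/2 - 125/208) + 430)/3 = -497*(-2309/208 + 430)/3 = -497*87131/(3*208) = -⅓*43304107/208 = -43304107/624 ≈ -69398.)
Y(-160, 974)/B = 889/(-43304107/624) = 889*(-624/43304107) = -79248/6186301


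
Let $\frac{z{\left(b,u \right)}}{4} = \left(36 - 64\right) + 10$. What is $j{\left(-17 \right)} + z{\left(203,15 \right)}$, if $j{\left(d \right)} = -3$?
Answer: $-75$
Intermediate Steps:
$z{\left(b,u \right)} = -72$ ($z{\left(b,u \right)} = 4 \left(\left(36 - 64\right) + 10\right) = 4 \left(-28 + 10\right) = 4 \left(-18\right) = -72$)
$j{\left(-17 \right)} + z{\left(203,15 \right)} = -3 - 72 = -75$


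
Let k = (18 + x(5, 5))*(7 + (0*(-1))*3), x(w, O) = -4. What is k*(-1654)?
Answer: -162092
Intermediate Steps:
k = 98 (k = (18 - 4)*(7 + (0*(-1))*3) = 14*(7 + 0*3) = 14*(7 + 0) = 14*7 = 98)
k*(-1654) = 98*(-1654) = -162092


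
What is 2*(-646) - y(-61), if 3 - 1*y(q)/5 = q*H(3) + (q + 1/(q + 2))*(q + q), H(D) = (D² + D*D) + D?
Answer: 1740992/59 ≈ 29508.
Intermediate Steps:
H(D) = D + 2*D² (H(D) = (D² + D²) + D = 2*D² + D = D + 2*D²)
y(q) = 15 - 105*q - 10*q*(q + 1/(2 + q)) (y(q) = 15 - 5*(q*(3*(1 + 2*3)) + (q + 1/(q + 2))*(q + q)) = 15 - 5*(q*(3*(1 + 6)) + (q + 1/(2 + q))*(2*q)) = 15 - 5*(q*(3*7) + 2*q*(q + 1/(2 + q))) = 15 - 5*(q*21 + 2*q*(q + 1/(2 + q))) = 15 - 5*(21*q + 2*q*(q + 1/(2 + q))) = 15 + (-105*q - 10*q*(q + 1/(2 + q))) = 15 - 105*q - 10*q*(q + 1/(2 + q)))
2*(-646) - y(-61) = 2*(-646) - 5*(6 - 41*(-61) - 25*(-61)² - 2*(-61)³)/(2 - 61) = -1292 - 5*(6 + 2501 - 25*3721 - 2*(-226981))/(-59) = -1292 - 5*(-1)*(6 + 2501 - 93025 + 453962)/59 = -1292 - 5*(-1)*363444/59 = -1292 - 1*(-1817220/59) = -1292 + 1817220/59 = 1740992/59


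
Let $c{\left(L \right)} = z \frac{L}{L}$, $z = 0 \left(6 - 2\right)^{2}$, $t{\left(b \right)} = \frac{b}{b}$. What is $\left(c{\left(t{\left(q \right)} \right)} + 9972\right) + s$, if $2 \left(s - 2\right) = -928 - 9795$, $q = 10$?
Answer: $\frac{9225}{2} \approx 4612.5$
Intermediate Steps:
$t{\left(b \right)} = 1$
$z = 0$ ($z = 0 \cdot 4^{2} = 0 \cdot 16 = 0$)
$s = - \frac{10719}{2}$ ($s = 2 + \frac{-928 - 9795}{2} = 2 + \frac{1}{2} \left(-10723\right) = 2 - \frac{10723}{2} = - \frac{10719}{2} \approx -5359.5$)
$c{\left(L \right)} = 0$ ($c{\left(L \right)} = 0 \frac{L}{L} = 0 \cdot 1 = 0$)
$\left(c{\left(t{\left(q \right)} \right)} + 9972\right) + s = \left(0 + 9972\right) - \frac{10719}{2} = 9972 - \frac{10719}{2} = \frac{9225}{2}$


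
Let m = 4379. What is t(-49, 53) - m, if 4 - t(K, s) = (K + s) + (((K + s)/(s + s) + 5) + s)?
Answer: -235163/53 ≈ -4437.0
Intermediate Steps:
t(K, s) = -1 - K - 2*s - (K + s)/(2*s) (t(K, s) = 4 - ((K + s) + (((K + s)/(s + s) + 5) + s)) = 4 - ((K + s) + (((K + s)/((2*s)) + 5) + s)) = 4 - ((K + s) + (((K + s)*(1/(2*s)) + 5) + s)) = 4 - ((K + s) + (((K + s)/(2*s) + 5) + s)) = 4 - ((K + s) + ((5 + (K + s)/(2*s)) + s)) = 4 - ((K + s) + (5 + s + (K + s)/(2*s))) = 4 - (5 + K + 2*s + (K + s)/(2*s)) = 4 + (-5 - K - 2*s - (K + s)/(2*s)) = -1 - K - 2*s - (K + s)/(2*s))
t(-49, 53) - m = (-3/2 - 1*(-49) - 2*53 - ½*(-49)/53) - 1*4379 = (-3/2 + 49 - 106 - ½*(-49)*1/53) - 4379 = (-3/2 + 49 - 106 + 49/106) - 4379 = -3076/53 - 4379 = -235163/53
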